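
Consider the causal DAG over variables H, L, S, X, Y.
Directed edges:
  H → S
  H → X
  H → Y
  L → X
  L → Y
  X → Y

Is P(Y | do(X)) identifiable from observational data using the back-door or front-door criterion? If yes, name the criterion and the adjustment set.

desc(X)\{X}={Y}; candidates ⊆ {H,L,S}.
size 0: {}; under {} X still reaches {H,L,S,Y} ∋ Y.
size 1: {H}, {L}, {S}; under {H} X still reaches {L,Y} ∋ Y.
{H,L}: X⊥Y given {H,L} in G with X→· removed — back-door holds.
P(Y|do(X)) = Σ_{H,L} P(Y|X,H,L)·P(H,L).

P(Y|do(X)): backdoor, adjust for {H, L}.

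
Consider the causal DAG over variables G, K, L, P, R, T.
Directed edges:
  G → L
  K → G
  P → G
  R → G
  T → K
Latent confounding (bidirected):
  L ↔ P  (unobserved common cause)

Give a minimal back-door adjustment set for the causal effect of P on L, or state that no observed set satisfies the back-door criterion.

desc(P)\{P}={G,L}; candidates ⊆ {K,R,T}.
P↔L: latent back-door arc(s) into P.
size 0: {}; under {} P still reaches {L} ∋ L.
size 1: {K}, {R}, {T}; under {K} P still reaches {L} ∋ L.
size 2: {K,R}, {K,T}, {R,T}; under {K,R} P still reaches {L} ∋ L.
P↔L cannot be blocked by any observed set — no back-door set.

P→L: no observed back-door set.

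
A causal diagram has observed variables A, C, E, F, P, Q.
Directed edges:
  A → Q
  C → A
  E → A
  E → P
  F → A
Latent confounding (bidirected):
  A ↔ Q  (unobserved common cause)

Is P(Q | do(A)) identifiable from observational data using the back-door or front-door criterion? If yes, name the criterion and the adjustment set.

P(Q|do(A)): not identifiable (no BD/FD set).

desc(A)\{A}={Q}; candidates ⊆ {C,E,F,P}.
A↔Q: latent back-door arc(s) into A.
size 0: {}; under {} A still reaches {C,E,F,P,Q} ∋ Q.
size 1: {C}, {E}, {F} …(+1); under {C} A still reaches {E,F,P,Q} ∋ Q.
size 2: {C,E}, {C,F}, {C,P} …(+3); under {C,E} A still reaches {F,Q} ∋ Q.
A↔Q cannot be blocked by any observed set — no back-door set.
No mediator lies on a directed A→…→Q path.
Neither criterion identifies P(Q|do(A)) in this graph.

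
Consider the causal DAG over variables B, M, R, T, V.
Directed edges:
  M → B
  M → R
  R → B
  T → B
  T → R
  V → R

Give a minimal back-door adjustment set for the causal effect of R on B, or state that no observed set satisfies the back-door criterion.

desc(R)\{R}={B}; candidates ⊆ {M,T,V}.
size 0: {}; under {} R still reaches {B,M,T,V} ∋ B.
size 1: {M}, {T}, {V}; under {M} R still reaches {B,T,V} ∋ B.
{M,T}: R⊥B given {M,T} in G with R→· removed — back-door holds.

R→B: minimal back-door set {M, T}.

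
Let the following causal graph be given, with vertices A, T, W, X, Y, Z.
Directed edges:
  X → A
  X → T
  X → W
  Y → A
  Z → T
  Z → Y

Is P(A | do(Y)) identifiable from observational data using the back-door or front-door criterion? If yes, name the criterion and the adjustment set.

P(A|do(Y)): backdoor, adjust for ∅.

desc(Y)\{Y}={A}; candidates ⊆ {T,W,X,Z}.
∅: Y⊥A given ∅ in G with Y→· removed — back-door holds.
P(A|do(Y)) = P(A|Y) — no adjustment needed.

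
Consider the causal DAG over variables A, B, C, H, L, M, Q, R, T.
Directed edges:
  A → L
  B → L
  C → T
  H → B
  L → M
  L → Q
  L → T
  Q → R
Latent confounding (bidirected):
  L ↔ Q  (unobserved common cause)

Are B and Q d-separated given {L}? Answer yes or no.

Bayes-Ball from B | {L} reaches {A,H,Q,R}.
Q ∈ reach(B|{L}) ⇒ B ⊥̸ Q | {L}.

No — B and Q are d-connected given {L}.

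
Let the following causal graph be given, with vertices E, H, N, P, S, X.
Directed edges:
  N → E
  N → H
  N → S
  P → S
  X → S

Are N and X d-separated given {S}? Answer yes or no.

Bayes-Ball from N | {S} reaches {E,H,P,X}.
X ∈ reach(N|{S}) ⇒ N ⊥̸ X | {S}.

No — N and X are d-connected given {S}.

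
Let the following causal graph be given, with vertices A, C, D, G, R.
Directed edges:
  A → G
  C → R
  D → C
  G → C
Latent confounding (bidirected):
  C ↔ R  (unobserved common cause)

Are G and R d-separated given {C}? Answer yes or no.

Bayes-Ball from G | {C} reaches {A,D,R}.
R ∈ reach(G|{C}) ⇒ G ⊥̸ R | {C}.

No — G and R are d-connected given {C}.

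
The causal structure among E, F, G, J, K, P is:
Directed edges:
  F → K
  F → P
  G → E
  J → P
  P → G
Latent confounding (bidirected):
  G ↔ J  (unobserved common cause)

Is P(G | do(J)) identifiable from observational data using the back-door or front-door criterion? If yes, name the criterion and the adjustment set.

desc(J)\{J}={E,G,P}; candidates ⊆ {F,K}.
J↔G: latent back-door arc(s) into J.
size 0: {}; under {} J still reaches {E,G} ∋ G.
size 1: {F}, {K}; under {F} J still reaches {E,G} ∋ G.
size 2: {F,K}; under {F,K} J still reaches {E,G} ∋ G.
J↔G cannot be blocked by any observed set — no back-door set.
{P}: (i) intercepts every directed J→G path; (ii) no back-door J→{P}; (iii) {J} blocks every back-door {P}→G. Front-door holds.
P(G|do(J)) = Σ_{P} P(P|J) Σ_{J'} P(G|P,J')P(J').

P(G|do(J)): frontdoor, adjust for {P}.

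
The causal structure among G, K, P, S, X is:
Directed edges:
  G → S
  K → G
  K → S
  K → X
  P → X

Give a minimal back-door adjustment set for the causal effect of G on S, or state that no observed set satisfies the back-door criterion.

G→S: minimal back-door set {K}.

desc(G)\{G}={S}; candidates ⊆ {K,P,X}.
size 0: {}; under {} G still reaches {K,S,X} ∋ S.
{K}: G⊥S given {K} in G with G→· removed — back-door holds.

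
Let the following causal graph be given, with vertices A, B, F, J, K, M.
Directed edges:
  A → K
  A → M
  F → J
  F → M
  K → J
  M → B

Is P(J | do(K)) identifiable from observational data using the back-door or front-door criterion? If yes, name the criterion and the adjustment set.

P(J|do(K)): backdoor, adjust for ∅.

desc(K)\{K}={J}; candidates ⊆ {A,B,F,M}.
∅: K⊥J given ∅ in G with K→· removed — back-door holds.
P(J|do(K)) = P(J|K) — no adjustment needed.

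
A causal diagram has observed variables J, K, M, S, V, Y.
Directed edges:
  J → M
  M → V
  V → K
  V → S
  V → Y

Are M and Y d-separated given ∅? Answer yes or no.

Bayes-Ball from M | ∅ reaches {J,K,S,V,Y}.
Y ∈ reach(M|∅) ⇒ M ⊥̸ Y | ∅.

No — M and Y are d-connected given ∅.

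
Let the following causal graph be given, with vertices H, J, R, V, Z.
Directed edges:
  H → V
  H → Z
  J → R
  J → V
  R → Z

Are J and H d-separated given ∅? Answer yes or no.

Bayes-Ball from J | ∅ reaches {R,V,Z}.
H ∉ reach(J|∅) ⇒ J ⊥ H | ∅.

Yes — J ⊥ H | ∅.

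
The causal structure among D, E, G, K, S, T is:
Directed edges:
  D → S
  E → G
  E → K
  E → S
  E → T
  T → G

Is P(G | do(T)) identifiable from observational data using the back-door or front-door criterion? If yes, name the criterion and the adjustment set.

P(G|do(T)): backdoor, adjust for {E}.

desc(T)\{T}={G}; candidates ⊆ {D,E,K,S}.
size 0: {}; under {} T still reaches {E,G,K,S} ∋ G.
{E}: T⊥G given {E} in G with T→· removed — back-door holds.
P(G|do(T)) = Σ_{E} P(G|T,E)·P(E).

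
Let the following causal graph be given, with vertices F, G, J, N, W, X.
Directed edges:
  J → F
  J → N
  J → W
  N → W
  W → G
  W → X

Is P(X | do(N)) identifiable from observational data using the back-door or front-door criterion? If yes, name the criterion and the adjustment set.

P(X|do(N)): backdoor, adjust for {J}.

desc(N)\{N}={G,W,X}; candidates ⊆ {F,J}.
size 0: {}; under {} N still reaches {F,G,J,W,X} ∋ X.
{J}: N⊥X given {J} in G with N→· removed — back-door holds.
P(X|do(N)) = Σ_{J} P(X|N,J)·P(J).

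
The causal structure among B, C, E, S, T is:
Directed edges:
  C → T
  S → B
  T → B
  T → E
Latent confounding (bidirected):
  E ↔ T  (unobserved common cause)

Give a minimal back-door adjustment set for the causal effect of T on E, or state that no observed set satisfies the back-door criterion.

T→E: no observed back-door set.

desc(T)\{T}={B,E}; candidates ⊆ {C,S}.
T↔E: latent back-door arc(s) into T.
size 0: {}; under {} T still reaches {C,E} ∋ E.
size 1: {C}, {S}; under {C} T still reaches {E} ∋ E.
size 2: {C,S}; under {C,S} T still reaches {E} ∋ E.
T↔E cannot be blocked by any observed set — no back-door set.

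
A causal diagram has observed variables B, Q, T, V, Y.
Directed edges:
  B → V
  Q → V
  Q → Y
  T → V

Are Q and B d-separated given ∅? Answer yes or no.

Yes — Q ⊥ B | ∅.

Bayes-Ball from Q | ∅ reaches {V,Y}.
B ∉ reach(Q|∅) ⇒ Q ⊥ B | ∅.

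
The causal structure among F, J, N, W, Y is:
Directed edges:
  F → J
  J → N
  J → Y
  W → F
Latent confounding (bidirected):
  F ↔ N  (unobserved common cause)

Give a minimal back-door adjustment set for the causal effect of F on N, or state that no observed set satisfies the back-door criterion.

F→N: no observed back-door set.

desc(F)\{F}={J,N,Y}; candidates ⊆ {W}.
F↔N: latent back-door arc(s) into F.
size 0: {}; under {} F still reaches {N,W} ∋ N.
size 1: {W}; under {W} F still reaches {N} ∋ N.
F↔N cannot be blocked by any observed set — no back-door set.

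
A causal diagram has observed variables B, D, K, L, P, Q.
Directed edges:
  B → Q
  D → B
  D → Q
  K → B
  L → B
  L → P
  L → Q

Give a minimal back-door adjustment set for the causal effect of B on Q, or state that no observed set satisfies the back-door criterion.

desc(B)\{B}={Q}; candidates ⊆ {D,K,L,P}.
size 0: {}; under {} B still reaches {D,K,L,P,Q} ∋ Q.
size 1: {D}, {K}, {L} …(+1); under {D} B still reaches {K,L,P,Q} ∋ Q.
{D,L}: B⊥Q given {D,L} in G with B→· removed — back-door holds.

B→Q: minimal back-door set {D, L}.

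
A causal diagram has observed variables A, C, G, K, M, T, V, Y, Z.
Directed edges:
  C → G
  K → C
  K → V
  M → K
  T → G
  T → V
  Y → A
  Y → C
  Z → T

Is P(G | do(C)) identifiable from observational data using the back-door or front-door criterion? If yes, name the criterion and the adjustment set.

desc(C)\{C}={G}; candidates ⊆ {A,K,M,T,V,Y,Z}.
∅: C⊥G given ∅ in G with C→· removed — back-door holds.
P(G|do(C)) = P(G|C) — no adjustment needed.

P(G|do(C)): backdoor, adjust for ∅.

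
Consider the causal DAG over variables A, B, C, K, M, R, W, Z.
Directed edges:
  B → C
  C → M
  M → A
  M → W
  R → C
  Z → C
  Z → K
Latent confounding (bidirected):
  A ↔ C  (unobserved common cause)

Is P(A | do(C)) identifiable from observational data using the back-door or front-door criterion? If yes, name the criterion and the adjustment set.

P(A|do(C)): frontdoor, adjust for {M}.

desc(C)\{C}={A,M,W}; candidates ⊆ {B,K,R,Z}.
C↔A: latent back-door arc(s) into C.
size 0: {}; under {} C still reaches {A,B,K,R,Z} ∋ A.
size 1: {B}, {K}, {R} …(+1); under {B} C still reaches {A,K,R,Z} ∋ A.
size 2: {B,K}, {B,R}, {B,Z} …(+3); under {B,K} C still reaches {A,R,Z} ∋ A.
C↔A cannot be blocked by any observed set — no back-door set.
{M}: (i) intercepts every directed C→A path; (ii) no back-door C→{M}; (iii) {C} blocks every back-door {M}→A. Front-door holds.
P(A|do(C)) = Σ_{M} P(M|C) Σ_{C'} P(A|M,C')P(C').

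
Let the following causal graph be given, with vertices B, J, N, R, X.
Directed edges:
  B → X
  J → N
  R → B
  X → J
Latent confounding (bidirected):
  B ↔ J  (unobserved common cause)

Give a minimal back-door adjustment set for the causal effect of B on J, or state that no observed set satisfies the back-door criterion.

B→J: no observed back-door set.

desc(B)\{B}={J,N,X}; candidates ⊆ {R}.
B↔J: latent back-door arc(s) into B.
size 0: {}; under {} B still reaches {J,N,R} ∋ J.
size 1: {R}; under {R} B still reaches {J,N} ∋ J.
B↔J cannot be blocked by any observed set — no back-door set.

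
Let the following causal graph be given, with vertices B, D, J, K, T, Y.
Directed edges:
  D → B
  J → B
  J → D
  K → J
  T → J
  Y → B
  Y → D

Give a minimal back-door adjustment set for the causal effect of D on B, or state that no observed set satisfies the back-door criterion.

D→B: minimal back-door set {J, Y}.

desc(D)\{D}={B}; candidates ⊆ {J,K,T,Y}.
size 0: {}; under {} D still reaches {B,J,K,T,Y} ∋ B.
size 1: {J}, {K}, {T} …(+1); under {J} D still reaches {B,Y} ∋ B.
{J,Y}: D⊥B given {J,Y} in G with D→· removed — back-door holds.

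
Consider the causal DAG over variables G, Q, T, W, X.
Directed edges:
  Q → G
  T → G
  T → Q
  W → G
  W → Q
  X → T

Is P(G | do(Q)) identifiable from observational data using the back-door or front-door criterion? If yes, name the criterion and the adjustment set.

desc(Q)\{Q}={G}; candidates ⊆ {T,W,X}.
size 0: {}; under {} Q still reaches {G,T,W,X} ∋ G.
size 1: {T}, {W}, {X}; under {T} Q still reaches {G,W} ∋ G.
{T,W}: Q⊥G given {T,W} in G with Q→· removed — back-door holds.
P(G|do(Q)) = Σ_{T,W} P(G|Q,T,W)·P(T,W).

P(G|do(Q)): backdoor, adjust for {T, W}.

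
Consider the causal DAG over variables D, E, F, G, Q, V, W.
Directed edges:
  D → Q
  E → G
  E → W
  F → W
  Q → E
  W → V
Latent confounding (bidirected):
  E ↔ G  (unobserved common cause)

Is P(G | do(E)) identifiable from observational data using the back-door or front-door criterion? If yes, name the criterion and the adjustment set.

P(G|do(E)): not identifiable (no BD/FD set).

desc(E)\{E}={G,V,W}; candidates ⊆ {D,F,Q}.
E↔G: latent back-door arc(s) into E.
size 0: {}; under {} E still reaches {D,G,Q} ∋ G.
size 1: {D}, {F}, {Q}; under {D} E still reaches {G,Q} ∋ G.
size 2: {D,F}, {D,Q}, {F,Q}; under {D,F} E still reaches {G,Q} ∋ G.
E↔G cannot be blocked by any observed set — no back-door set.
No mediator lies on a directed E→…→G path.
Neither criterion identifies P(G|do(E)) in this graph.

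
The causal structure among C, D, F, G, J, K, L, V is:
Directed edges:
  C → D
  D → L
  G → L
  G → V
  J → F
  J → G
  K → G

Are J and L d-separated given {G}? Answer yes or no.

Yes — J ⊥ L | {G}.

Bayes-Ball from J | {G} reaches {F,K}.
L ∉ reach(J|{G}) ⇒ J ⊥ L | {G}.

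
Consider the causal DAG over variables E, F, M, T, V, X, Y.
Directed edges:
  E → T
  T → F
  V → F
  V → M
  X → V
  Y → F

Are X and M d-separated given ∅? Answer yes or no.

No — X and M are d-connected given ∅.

Bayes-Ball from X | ∅ reaches {F,M,V}.
M ∈ reach(X|∅) ⇒ X ⊥̸ M | ∅.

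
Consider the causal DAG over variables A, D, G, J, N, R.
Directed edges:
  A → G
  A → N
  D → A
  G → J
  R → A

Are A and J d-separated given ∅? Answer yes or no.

No — A and J are d-connected given ∅.

Bayes-Ball from A | ∅ reaches {D,G,J,N,R}.
J ∈ reach(A|∅) ⇒ A ⊥̸ J | ∅.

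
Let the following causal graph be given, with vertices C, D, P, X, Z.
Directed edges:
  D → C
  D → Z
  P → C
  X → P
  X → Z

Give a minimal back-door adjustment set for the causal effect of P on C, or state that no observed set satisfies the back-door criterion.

desc(P)\{P}={C}; candidates ⊆ {D,X,Z}.
∅: P⊥C given ∅ in G with P→· removed — back-door holds.

P→C: minimal back-door set ∅.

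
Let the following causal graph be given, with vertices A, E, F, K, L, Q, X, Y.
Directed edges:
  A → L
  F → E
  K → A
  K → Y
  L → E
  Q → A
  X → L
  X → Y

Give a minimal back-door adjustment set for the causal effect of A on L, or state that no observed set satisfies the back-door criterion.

A→L: minimal back-door set ∅.

desc(A)\{A}={E,L}; candidates ⊆ {F,K,Q,X,Y}.
∅: A⊥L given ∅ in G with A→· removed — back-door holds.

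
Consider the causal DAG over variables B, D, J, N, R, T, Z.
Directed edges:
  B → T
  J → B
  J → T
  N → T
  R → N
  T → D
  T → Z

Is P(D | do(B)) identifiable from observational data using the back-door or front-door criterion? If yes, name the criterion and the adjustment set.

desc(B)\{B}={D,T,Z}; candidates ⊆ {J,N,R}.
size 0: {}; under {} B still reaches {D,J,T,Z} ∋ D.
{J}: B⊥D given {J} in G with B→· removed — back-door holds.
P(D|do(B)) = Σ_{J} P(D|B,J)·P(J).

P(D|do(B)): backdoor, adjust for {J}.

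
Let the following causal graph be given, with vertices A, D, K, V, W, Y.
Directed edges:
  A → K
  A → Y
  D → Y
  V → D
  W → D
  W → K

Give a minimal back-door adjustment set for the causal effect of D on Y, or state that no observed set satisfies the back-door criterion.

desc(D)\{D}={Y}; candidates ⊆ {A,K,V,W}.
∅: D⊥Y given ∅ in G with D→· removed — back-door holds.

D→Y: minimal back-door set ∅.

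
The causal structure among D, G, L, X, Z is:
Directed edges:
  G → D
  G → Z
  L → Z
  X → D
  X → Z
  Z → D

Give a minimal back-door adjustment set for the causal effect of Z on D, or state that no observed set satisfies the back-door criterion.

Z→D: minimal back-door set {G, X}.

desc(Z)\{Z}={D}; candidates ⊆ {G,L,X}.
size 0: {}; under {} Z still reaches {D,G,L,X} ∋ D.
size 1: {G}, {L}, {X}; under {G} Z still reaches {D,L,X} ∋ D.
{G,X}: Z⊥D given {G,X} in G with Z→· removed — back-door holds.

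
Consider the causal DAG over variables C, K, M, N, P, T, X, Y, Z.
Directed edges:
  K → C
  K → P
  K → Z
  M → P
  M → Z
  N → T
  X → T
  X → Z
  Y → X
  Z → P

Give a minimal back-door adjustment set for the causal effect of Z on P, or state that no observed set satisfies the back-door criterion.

Z→P: minimal back-door set {K, M}.

desc(Z)\{Z}={P}; candidates ⊆ {C,K,M,N,T,X,Y}.
size 0: {}; under {} Z still reaches {C,K,M,P,T,X,Y} ∋ P.
size 1: {C}, {K}, {M} …(+4); under {C} Z still reaches {K,M,P,T,X,Y} ∋ P.
{K,M}: Z⊥P given {K,M} in G with Z→· removed — back-door holds.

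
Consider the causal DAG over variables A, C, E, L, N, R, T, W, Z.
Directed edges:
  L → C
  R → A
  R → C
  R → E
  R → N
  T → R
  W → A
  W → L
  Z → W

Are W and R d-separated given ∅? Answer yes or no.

Bayes-Ball from W | ∅ reaches {A,C,L,Z}.
R ∉ reach(W|∅) ⇒ W ⊥ R | ∅.

Yes — W ⊥ R | ∅.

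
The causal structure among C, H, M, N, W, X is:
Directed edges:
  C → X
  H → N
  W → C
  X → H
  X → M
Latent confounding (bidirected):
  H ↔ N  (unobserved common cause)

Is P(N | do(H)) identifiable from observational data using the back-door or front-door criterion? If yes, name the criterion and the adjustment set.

desc(H)\{H}={N}; candidates ⊆ {C,M,W,X}.
H↔N: latent back-door arc(s) into H.
size 0: {}; under {} H still reaches {C,M,N,W,X} ∋ N.
size 1: {C}, {M}, {W} …(+1); under {C} H still reaches {M,N,X} ∋ N.
size 2: {C,M}, {C,W}, {C,X} …(+3); under {C,M} H still reaches {N,X} ∋ N.
H↔N cannot be blocked by any observed set — no back-door set.
No mediator lies on a directed H→…→N path.
Neither criterion identifies P(N|do(H)) in this graph.

P(N|do(H)): not identifiable (no BD/FD set).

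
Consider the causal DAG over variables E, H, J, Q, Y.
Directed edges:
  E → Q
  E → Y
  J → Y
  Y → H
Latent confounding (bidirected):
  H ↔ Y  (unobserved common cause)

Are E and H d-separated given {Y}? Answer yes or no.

Bayes-Ball from E | {Y} reaches {H,J,Q}.
H ∈ reach(E|{Y}) ⇒ E ⊥̸ H | {Y}.

No — E and H are d-connected given {Y}.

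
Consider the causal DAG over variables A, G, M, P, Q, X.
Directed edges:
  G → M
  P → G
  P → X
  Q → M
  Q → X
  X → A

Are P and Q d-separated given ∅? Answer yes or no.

Bayes-Ball from P | ∅ reaches {A,G,M,X}.
Q ∉ reach(P|∅) ⇒ P ⊥ Q | ∅.

Yes — P ⊥ Q | ∅.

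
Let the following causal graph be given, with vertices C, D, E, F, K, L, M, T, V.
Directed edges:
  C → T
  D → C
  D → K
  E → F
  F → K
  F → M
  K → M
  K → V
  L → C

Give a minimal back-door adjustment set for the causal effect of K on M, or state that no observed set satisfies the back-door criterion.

K→M: minimal back-door set {F}.

desc(K)\{K}={M,V}; candidates ⊆ {C,D,E,F,L,T}.
size 0: {}; under {} K still reaches {C,D,E,F,M,T} ∋ M.
{F}: K⊥M given {F} in G with K→· removed — back-door holds.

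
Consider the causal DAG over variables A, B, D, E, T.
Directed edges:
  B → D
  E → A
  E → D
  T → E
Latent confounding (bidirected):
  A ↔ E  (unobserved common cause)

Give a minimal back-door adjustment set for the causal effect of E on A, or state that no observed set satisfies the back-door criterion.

desc(E)\{E}={A,D}; candidates ⊆ {B,T}.
E↔A: latent back-door arc(s) into E.
size 0: {}; under {} E still reaches {A,T} ∋ A.
size 1: {B}, {T}; under {B} E still reaches {A,T} ∋ A.
size 2: {B,T}; under {B,T} E still reaches {A} ∋ A.
E↔A cannot be blocked by any observed set — no back-door set.

E→A: no observed back-door set.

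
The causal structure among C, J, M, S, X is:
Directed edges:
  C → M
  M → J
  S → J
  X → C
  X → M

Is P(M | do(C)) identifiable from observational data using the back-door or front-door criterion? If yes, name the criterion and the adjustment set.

desc(C)\{C}={J,M}; candidates ⊆ {S,X}.
size 0: {}; under {} C still reaches {J,M,X} ∋ M.
{X}: C⊥M given {X} in G with C→· removed — back-door holds.
P(M|do(C)) = Σ_{X} P(M|C,X)·P(X).

P(M|do(C)): backdoor, adjust for {X}.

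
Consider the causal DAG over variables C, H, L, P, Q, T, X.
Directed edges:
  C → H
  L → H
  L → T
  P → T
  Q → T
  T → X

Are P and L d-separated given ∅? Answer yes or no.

Yes — P ⊥ L | ∅.

Bayes-Ball from P | ∅ reaches {T,X}.
L ∉ reach(P|∅) ⇒ P ⊥ L | ∅.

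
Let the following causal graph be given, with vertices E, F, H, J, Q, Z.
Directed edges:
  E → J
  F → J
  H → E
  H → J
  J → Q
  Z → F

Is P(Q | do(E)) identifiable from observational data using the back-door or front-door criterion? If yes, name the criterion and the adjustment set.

P(Q|do(E)): backdoor, adjust for {H}.

desc(E)\{E}={J,Q}; candidates ⊆ {F,H,Z}.
size 0: {}; under {} E still reaches {H,J,Q} ∋ Q.
{H}: E⊥Q given {H} in G with E→· removed — back-door holds.
P(Q|do(E)) = Σ_{H} P(Q|E,H)·P(H).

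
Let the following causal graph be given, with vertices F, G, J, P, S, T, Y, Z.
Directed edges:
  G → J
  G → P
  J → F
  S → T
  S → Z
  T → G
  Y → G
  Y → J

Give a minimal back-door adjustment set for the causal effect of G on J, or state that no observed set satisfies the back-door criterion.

desc(G)\{G}={F,J,P}; candidates ⊆ {S,T,Y,Z}.
size 0: {}; under {} G still reaches {F,J,S,T,Y,Z} ∋ J.
{Y}: G⊥J given {Y} in G with G→· removed — back-door holds.

G→J: minimal back-door set {Y}.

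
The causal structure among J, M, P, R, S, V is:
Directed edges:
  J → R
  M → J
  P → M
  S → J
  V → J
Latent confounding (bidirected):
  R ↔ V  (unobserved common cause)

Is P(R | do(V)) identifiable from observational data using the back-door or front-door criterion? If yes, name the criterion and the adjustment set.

desc(V)\{V}={J,R}; candidates ⊆ {M,P,S}.
V↔R: latent back-door arc(s) into V.
size 0: {}; under {} V still reaches {R} ∋ R.
size 1: {M}, {P}, {S}; under {M} V still reaches {R} ∋ R.
size 2: {M,P}, {M,S}, {P,S}; under {M,P} V still reaches {R} ∋ R.
V↔R cannot be blocked by any observed set — no back-door set.
{J}: (i) intercepts every directed V→R path; (ii) no back-door V→{J}; (iii) {V} blocks every back-door {J}→R. Front-door holds.
P(R|do(V)) = Σ_{J} P(J|V) Σ_{V'} P(R|J,V')P(V').

P(R|do(V)): frontdoor, adjust for {J}.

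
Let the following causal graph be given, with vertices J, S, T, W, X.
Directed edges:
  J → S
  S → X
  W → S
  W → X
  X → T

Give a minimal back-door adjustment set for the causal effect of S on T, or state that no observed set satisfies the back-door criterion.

desc(S)\{S}={T,X}; candidates ⊆ {J,W}.
size 0: {}; under {} S still reaches {J,T,W,X} ∋ T.
{W}: S⊥T given {W} in G with S→· removed — back-door holds.

S→T: minimal back-door set {W}.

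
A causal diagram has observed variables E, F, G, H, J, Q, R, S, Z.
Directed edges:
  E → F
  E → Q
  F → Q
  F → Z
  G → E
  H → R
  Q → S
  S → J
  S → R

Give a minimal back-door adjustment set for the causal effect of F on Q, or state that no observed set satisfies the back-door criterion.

F→Q: minimal back-door set {E}.

desc(F)\{F}={J,Q,R,S,Z}; candidates ⊆ {E,G,H}.
size 0: {}; under {} F still reaches {E,G,J,Q,R,S} ∋ Q.
{E}: F⊥Q given {E} in G with F→· removed — back-door holds.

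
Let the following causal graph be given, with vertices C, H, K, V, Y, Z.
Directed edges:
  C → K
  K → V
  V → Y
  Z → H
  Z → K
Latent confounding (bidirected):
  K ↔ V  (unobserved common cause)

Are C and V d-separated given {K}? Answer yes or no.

No — C and V are d-connected given {K}.

Bayes-Ball from C | {K} reaches {H,V,Y,Z}.
V ∈ reach(C|{K}) ⇒ C ⊥̸ V | {K}.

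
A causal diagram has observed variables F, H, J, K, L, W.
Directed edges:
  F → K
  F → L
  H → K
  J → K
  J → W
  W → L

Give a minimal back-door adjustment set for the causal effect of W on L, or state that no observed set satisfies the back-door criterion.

desc(W)\{W}={L}; candidates ⊆ {F,H,J,K}.
∅: W⊥L given ∅ in G with W→· removed — back-door holds.

W→L: minimal back-door set ∅.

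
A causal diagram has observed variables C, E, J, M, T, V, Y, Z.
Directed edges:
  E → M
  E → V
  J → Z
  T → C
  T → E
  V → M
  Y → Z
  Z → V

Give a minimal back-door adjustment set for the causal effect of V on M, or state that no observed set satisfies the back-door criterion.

V→M: minimal back-door set {E}.

desc(V)\{V}={M}; candidates ⊆ {C,E,J,T,Y,Z}.
size 0: {}; under {} V still reaches {C,E,J,M,T,Y,Z} ∋ M.
{E}: V⊥M given {E} in G with V→· removed — back-door holds.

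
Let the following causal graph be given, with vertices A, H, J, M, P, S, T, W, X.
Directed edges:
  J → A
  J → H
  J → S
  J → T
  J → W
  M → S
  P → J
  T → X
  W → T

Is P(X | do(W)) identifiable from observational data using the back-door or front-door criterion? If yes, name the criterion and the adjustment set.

desc(W)\{W}={T,X}; candidates ⊆ {A,H,J,M,P,S}.
size 0: {}; under {} W still reaches {A,H,J,P,S,T,X} ∋ X.
{J}: W⊥X given {J} in G with W→· removed — back-door holds.
P(X|do(W)) = Σ_{J} P(X|W,J)·P(J).

P(X|do(W)): backdoor, adjust for {J}.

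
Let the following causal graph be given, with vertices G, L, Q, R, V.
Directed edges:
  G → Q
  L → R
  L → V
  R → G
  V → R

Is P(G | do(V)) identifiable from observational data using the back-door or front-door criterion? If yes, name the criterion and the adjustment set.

desc(V)\{V}={G,Q,R}; candidates ⊆ {L}.
size 0: {}; under {} V still reaches {G,L,Q,R} ∋ G.
{L}: V⊥G given {L} in G with V→· removed — back-door holds.
P(G|do(V)) = Σ_{L} P(G|V,L)·P(L).

P(G|do(V)): backdoor, adjust for {L}.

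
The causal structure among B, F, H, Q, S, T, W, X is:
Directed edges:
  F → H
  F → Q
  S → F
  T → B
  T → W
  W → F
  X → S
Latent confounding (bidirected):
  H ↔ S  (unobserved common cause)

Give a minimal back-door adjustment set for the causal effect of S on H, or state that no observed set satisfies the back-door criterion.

desc(S)\{S}={F,H,Q}; candidates ⊆ {B,T,W,X}.
S↔H: latent back-door arc(s) into S.
size 0: {}; under {} S still reaches {H,X} ∋ H.
size 1: {B}, {T}, {W} …(+1); under {B} S still reaches {H,X} ∋ H.
size 2: {B,T}, {B,W}, {B,X} …(+3); under {B,T} S still reaches {H,X} ∋ H.
S↔H cannot be blocked by any observed set — no back-door set.

S→H: no observed back-door set.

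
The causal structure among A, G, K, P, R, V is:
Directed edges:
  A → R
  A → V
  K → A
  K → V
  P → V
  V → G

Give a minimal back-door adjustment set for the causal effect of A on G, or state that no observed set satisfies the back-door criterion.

A→G: minimal back-door set {K}.

desc(A)\{A}={G,R,V}; candidates ⊆ {K,P}.
size 0: {}; under {} A still reaches {G,K,V} ∋ G.
{K}: A⊥G given {K} in G with A→· removed — back-door holds.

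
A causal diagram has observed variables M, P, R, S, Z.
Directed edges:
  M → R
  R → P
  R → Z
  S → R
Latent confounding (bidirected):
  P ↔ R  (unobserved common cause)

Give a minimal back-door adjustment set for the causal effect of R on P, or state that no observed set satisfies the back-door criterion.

desc(R)\{R}={P,Z}; candidates ⊆ {M,S}.
R↔P: latent back-door arc(s) into R.
size 0: {}; under {} R still reaches {M,P,S} ∋ P.
size 1: {M}, {S}; under {M} R still reaches {P,S} ∋ P.
size 2: {M,S}; under {M,S} R still reaches {P} ∋ P.
R↔P cannot be blocked by any observed set — no back-door set.

R→P: no observed back-door set.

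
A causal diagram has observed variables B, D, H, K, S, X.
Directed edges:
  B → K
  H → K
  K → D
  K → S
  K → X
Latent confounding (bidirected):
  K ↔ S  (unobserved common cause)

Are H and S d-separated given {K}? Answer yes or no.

Bayes-Ball from H | {K} reaches {B,S}.
S ∈ reach(H|{K}) ⇒ H ⊥̸ S | {K}.

No — H and S are d-connected given {K}.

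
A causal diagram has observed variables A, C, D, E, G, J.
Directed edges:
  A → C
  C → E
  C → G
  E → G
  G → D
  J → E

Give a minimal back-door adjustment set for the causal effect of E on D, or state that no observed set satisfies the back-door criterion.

desc(E)\{E}={D,G}; candidates ⊆ {A,C,J}.
size 0: {}; under {} E still reaches {A,C,D,G,J} ∋ D.
{C}: E⊥D given {C} in G with E→· removed — back-door holds.

E→D: minimal back-door set {C}.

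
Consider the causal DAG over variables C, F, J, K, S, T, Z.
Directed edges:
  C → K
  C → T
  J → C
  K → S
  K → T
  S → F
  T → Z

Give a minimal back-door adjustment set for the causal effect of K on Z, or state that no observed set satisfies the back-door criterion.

K→Z: minimal back-door set {C}.

desc(K)\{K}={F,S,T,Z}; candidates ⊆ {C,J}.
size 0: {}; under {} K still reaches {C,J,T,Z} ∋ Z.
{C}: K⊥Z given {C} in G with K→· removed — back-door holds.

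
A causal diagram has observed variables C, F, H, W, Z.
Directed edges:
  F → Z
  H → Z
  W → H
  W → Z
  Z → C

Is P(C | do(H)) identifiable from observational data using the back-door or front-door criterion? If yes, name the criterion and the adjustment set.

P(C|do(H)): backdoor, adjust for {W}.

desc(H)\{H}={C,Z}; candidates ⊆ {F,W}.
size 0: {}; under {} H still reaches {C,W,Z} ∋ C.
{W}: H⊥C given {W} in G with H→· removed — back-door holds.
P(C|do(H)) = Σ_{W} P(C|H,W)·P(W).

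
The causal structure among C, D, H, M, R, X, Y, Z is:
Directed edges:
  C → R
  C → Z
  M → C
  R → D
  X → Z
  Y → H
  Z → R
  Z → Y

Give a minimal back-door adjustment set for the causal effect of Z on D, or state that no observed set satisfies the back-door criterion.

Z→D: minimal back-door set {C}.

desc(Z)\{Z}={D,H,R,Y}; candidates ⊆ {C,M,X}.
size 0: {}; under {} Z still reaches {C,D,M,R,X} ∋ D.
{C}: Z⊥D given {C} in G with Z→· removed — back-door holds.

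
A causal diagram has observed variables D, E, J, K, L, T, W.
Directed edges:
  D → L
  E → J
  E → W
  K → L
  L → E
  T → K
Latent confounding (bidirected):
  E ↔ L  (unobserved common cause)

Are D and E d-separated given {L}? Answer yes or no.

No — D and E are d-connected given {L}.

Bayes-Ball from D | {L} reaches {E,J,K,T,W}.
E ∈ reach(D|{L}) ⇒ D ⊥̸ E | {L}.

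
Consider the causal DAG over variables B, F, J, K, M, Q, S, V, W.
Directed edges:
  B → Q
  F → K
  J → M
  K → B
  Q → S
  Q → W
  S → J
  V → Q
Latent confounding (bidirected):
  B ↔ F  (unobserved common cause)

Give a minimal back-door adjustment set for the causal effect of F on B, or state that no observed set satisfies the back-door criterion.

desc(F)\{F}={B,J,K,M,Q,S,W}; candidates ⊆ {V}.
F↔B: latent back-door arc(s) into F.
size 0: {}; under {} F still reaches {B,J,M,Q,S,W} ∋ B.
size 1: {V}; under {V} F still reaches {B,J,M,Q,S,W} ∋ B.
F↔B cannot be blocked by any observed set — no back-door set.

F→B: no observed back-door set.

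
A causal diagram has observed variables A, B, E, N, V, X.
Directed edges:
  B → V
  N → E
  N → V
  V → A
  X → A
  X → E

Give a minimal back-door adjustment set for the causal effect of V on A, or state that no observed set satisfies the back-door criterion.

V→A: minimal back-door set ∅.

desc(V)\{V}={A}; candidates ⊆ {B,E,N,X}.
∅: V⊥A given ∅ in G with V→· removed — back-door holds.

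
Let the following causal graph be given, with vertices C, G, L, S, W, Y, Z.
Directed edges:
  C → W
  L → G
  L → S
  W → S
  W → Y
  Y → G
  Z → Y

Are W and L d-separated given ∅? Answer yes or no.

Bayes-Ball from W | ∅ reaches {C,G,S,Y}.
L ∉ reach(W|∅) ⇒ W ⊥ L | ∅.

Yes — W ⊥ L | ∅.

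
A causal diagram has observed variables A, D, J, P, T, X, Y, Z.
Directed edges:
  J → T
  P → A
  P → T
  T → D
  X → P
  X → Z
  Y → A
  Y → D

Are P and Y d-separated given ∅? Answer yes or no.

Yes — P ⊥ Y | ∅.

Bayes-Ball from P | ∅ reaches {A,D,T,X,Z}.
Y ∉ reach(P|∅) ⇒ P ⊥ Y | ∅.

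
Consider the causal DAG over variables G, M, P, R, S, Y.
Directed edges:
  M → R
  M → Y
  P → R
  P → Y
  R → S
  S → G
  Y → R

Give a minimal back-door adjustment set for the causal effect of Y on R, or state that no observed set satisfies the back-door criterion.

Y→R: minimal back-door set {M, P}.

desc(Y)\{Y}={G,R,S}; candidates ⊆ {M,P}.
size 0: {}; under {} Y still reaches {G,M,P,R,S} ∋ R.
size 1: {M}, {P}; under {M} Y still reaches {G,P,R,S} ∋ R.
{M,P}: Y⊥R given {M,P} in G with Y→· removed — back-door holds.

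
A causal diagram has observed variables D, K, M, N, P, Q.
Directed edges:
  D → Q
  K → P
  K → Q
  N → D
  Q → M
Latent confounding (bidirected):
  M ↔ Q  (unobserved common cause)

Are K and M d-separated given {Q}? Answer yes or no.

No — K and M are d-connected given {Q}.

Bayes-Ball from K | {Q} reaches {D,M,N,P}.
M ∈ reach(K|{Q}) ⇒ K ⊥̸ M | {Q}.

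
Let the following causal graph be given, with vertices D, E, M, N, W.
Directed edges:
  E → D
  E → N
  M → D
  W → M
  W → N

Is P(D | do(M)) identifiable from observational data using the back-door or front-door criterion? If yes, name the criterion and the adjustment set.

desc(M)\{M}={D}; candidates ⊆ {E,N,W}.
∅: M⊥D given ∅ in G with M→· removed — back-door holds.
P(D|do(M)) = P(D|M) — no adjustment needed.

P(D|do(M)): backdoor, adjust for ∅.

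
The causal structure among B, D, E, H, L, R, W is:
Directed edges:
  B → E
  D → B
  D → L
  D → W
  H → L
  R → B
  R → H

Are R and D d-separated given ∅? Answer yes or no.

Yes — R ⊥ D | ∅.

Bayes-Ball from R | ∅ reaches {B,E,H,L}.
D ∉ reach(R|∅) ⇒ R ⊥ D | ∅.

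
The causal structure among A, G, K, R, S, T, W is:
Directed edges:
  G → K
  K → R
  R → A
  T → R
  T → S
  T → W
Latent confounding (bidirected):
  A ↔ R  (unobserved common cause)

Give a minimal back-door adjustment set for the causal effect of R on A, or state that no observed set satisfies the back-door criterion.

R→A: no observed back-door set.

desc(R)\{R}={A}; candidates ⊆ {G,K,S,T,W}.
R↔A: latent back-door arc(s) into R.
size 0: {}; under {} R still reaches {A,G,K,S,T,W} ∋ A.
size 1: {G}, {K}, {S} …(+2); under {G} R still reaches {A,K,S,T,W} ∋ A.
size 2: {G,K}, {G,S}, {G,T} …(+7); under {G,K} R still reaches {A,S,T,W} ∋ A.
R↔A cannot be blocked by any observed set — no back-door set.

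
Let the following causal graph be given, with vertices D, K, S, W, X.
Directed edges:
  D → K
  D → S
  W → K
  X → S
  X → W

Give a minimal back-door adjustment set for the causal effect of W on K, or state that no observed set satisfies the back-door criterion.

W→K: minimal back-door set ∅.

desc(W)\{W}={K}; candidates ⊆ {D,S,X}.
∅: W⊥K given ∅ in G with W→· removed — back-door holds.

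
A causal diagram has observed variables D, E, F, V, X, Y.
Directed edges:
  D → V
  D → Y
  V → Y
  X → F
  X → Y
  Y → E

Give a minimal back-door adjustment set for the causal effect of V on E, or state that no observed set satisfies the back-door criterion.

V→E: minimal back-door set {D}.

desc(V)\{V}={E,Y}; candidates ⊆ {D,F,X}.
size 0: {}; under {} V still reaches {D,E,Y} ∋ E.
{D}: V⊥E given {D} in G with V→· removed — back-door holds.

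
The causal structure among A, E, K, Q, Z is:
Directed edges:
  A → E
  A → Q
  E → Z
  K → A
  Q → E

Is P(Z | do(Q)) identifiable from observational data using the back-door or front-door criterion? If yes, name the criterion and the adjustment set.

P(Z|do(Q)): backdoor, adjust for {A}.

desc(Q)\{Q}={E,Z}; candidates ⊆ {A,K}.
size 0: {}; under {} Q still reaches {A,E,K,Z} ∋ Z.
{A}: Q⊥Z given {A} in G with Q→· removed — back-door holds.
P(Z|do(Q)) = Σ_{A} P(Z|Q,A)·P(A).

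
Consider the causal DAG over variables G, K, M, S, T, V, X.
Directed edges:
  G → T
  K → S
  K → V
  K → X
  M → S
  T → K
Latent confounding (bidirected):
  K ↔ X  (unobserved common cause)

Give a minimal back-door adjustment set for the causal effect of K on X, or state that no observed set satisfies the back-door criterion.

K→X: no observed back-door set.

desc(K)\{K}={S,V,X}; candidates ⊆ {G,M,T}.
K↔X: latent back-door arc(s) into K.
size 0: {}; under {} K still reaches {G,T,X} ∋ X.
size 1: {G}, {M}, {T}; under {G} K still reaches {T,X} ∋ X.
size 2: {G,M}, {G,T}, {M,T}; under {G,M} K still reaches {T,X} ∋ X.
K↔X cannot be blocked by any observed set — no back-door set.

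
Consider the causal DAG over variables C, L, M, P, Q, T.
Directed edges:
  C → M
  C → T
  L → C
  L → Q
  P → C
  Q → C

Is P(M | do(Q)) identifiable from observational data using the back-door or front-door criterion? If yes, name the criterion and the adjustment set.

P(M|do(Q)): backdoor, adjust for {L}.

desc(Q)\{Q}={C,M,T}; candidates ⊆ {L,P}.
size 0: {}; under {} Q still reaches {C,L,M,T} ∋ M.
{L}: Q⊥M given {L} in G with Q→· removed — back-door holds.
P(M|do(Q)) = Σ_{L} P(M|Q,L)·P(L).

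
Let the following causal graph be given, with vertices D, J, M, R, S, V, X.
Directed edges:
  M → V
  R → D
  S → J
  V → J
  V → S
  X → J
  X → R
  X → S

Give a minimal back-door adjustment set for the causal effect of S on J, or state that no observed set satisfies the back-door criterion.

S→J: minimal back-door set {V, X}.

desc(S)\{S}={J}; candidates ⊆ {D,M,R,V,X}.
size 0: {}; under {} S still reaches {D,J,M,R,V,X} ∋ J.
size 1: {D}, {M}, {R} …(+2); under {D} S still reaches {J,M,R,V,X} ∋ J.
{V,X}: S⊥J given {V,X} in G with S→· removed — back-door holds.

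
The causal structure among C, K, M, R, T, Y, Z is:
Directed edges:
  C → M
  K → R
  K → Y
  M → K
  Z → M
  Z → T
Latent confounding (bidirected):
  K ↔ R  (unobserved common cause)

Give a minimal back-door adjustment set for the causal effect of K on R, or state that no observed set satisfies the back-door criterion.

K→R: no observed back-door set.

desc(K)\{K}={R,Y}; candidates ⊆ {C,M,T,Z}.
K↔R: latent back-door arc(s) into K.
size 0: {}; under {} K still reaches {C,M,R,T,Z} ∋ R.
size 1: {C}, {M}, {T} …(+1); under {C} K still reaches {M,R,T,Z} ∋ R.
size 2: {C,M}, {C,T}, {C,Z} …(+3); under {C,M} K still reaches {R} ∋ R.
K↔R cannot be blocked by any observed set — no back-door set.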